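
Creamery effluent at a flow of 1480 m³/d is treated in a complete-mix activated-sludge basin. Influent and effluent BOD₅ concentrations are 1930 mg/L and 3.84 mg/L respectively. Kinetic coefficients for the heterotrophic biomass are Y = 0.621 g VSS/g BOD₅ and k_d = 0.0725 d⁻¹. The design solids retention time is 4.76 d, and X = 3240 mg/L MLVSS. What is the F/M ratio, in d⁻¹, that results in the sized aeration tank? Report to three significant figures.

Rearranging the biomass balance for a CMAS with decay, V = Y·Q·ΔS·θ_c / [X·(1+k_d θ_c)] = 0.621 × 1480 × (1930 − 3.84) × 4.76 / [3240 × (1 + 0.0725 × 4.76)] = 8.43×10^6 / 4358 = 1934 m³.
F/M = applied load / biomass = Q·S₀/(V·X) = 1480 × 1930 / (1934 × 3240) = 0.4560 d⁻¹.

F/M ≈ 0.456 d⁻¹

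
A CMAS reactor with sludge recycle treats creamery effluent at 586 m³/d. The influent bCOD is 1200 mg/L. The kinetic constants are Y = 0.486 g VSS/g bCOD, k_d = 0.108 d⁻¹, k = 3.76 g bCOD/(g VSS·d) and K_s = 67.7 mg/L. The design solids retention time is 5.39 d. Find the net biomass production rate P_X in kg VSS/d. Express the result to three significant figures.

From the Monod/SRT balance for a CMAS, S = K_s·(1+k_d θ_c)/[θ_c·(Y k − k_d) − 1] = 67.7 × (1 + 0.108 × 5.39) / [5.39 × (0.486 × 3.76 − 0.108) − 1] = 107.1 / 8.267 = 12.96 mg/L.
Correct the yield for decay: Y_obs = Y/(1 + k_d θ_c) = 0.486 / (1 + 0.108 × 5.39) = 0.486 / 1.582 = 0.3072.
Q·(S₀ − S) = 586 × (1200 − 13.0) × 10⁻³ = 695.6 kg/d removed.
Biomass produced: P_X = Y_obs·Q·ΔS = 0.3072 × 695.6 ≈ 213.7 kg VSS/d.

P_X ≈ 214 kg VSS/d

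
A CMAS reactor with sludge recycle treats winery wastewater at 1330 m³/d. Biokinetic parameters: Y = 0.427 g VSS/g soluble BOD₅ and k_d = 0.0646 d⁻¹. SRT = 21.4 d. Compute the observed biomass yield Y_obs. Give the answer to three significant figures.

Y_obs ≈ 0.179 g VSS/g soluble BOD₅

Correct the yield for decay: Y_obs = Y/(1 + k_d θ_c) = 0.427 / (1 + 0.0646 × 21.4) = 0.427 / 2.382 = 0.1792.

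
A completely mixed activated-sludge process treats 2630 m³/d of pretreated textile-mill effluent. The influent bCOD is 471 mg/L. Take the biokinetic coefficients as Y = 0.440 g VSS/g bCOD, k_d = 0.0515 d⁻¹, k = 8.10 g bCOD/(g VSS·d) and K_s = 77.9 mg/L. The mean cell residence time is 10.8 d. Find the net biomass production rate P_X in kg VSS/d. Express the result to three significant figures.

P_X ≈ 348 kg VSS/d

From the Monod/SRT balance for a CMAS, S = K_s·(1+k_d θ_c)/[θ_c·(Y k − k_d) − 1] = 77.9 × (1 + 0.0515 × 10.8) / [10.8 × (0.440 × 8.10 − 0.0515) − 1] = 121.2 / 36.94 = 3.282 mg/L.
Observed yield with endogenous decay: Y_obs = Y / (1 + k_d·θ_c) = 0.440 / (1 + 0.0515 × 10.8) = 0.440 / 1.556 = 0.2827 g VSS/g bCOD.
ΔS = 471 − 3.28 = 467.7 mg/L, so the substrate removal rate is 2630 × 467.7/1000 = 1230 kg bCOD/d.
Net biomass production P_X = Y_obs × Q·(S₀ − S) = 0.2827 × 1230 = 347.8 kg VSS/d.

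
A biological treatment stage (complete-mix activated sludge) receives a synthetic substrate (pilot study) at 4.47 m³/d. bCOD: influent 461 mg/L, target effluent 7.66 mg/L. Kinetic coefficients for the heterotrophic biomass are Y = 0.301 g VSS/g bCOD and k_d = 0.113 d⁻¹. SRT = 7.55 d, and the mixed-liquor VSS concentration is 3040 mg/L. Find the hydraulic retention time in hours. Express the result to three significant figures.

Rearranging the biomass balance for a CMAS with decay, V = Y·Q·ΔS·θ_c / [X·(1+k_d θ_c)] = 0.301 × 4.47 × (461 − 7.66) × 7.55 / [3040 × (1 + 0.113 × 7.55)] = 4.61×10^3 / 5634 = 0.8174 m³.
HRT = V/Q = 0.8174 m³ / 4.47 m³·d⁻¹ = 0.1829 d × 24 = 4.389 h.

τ ≈ 4.39 h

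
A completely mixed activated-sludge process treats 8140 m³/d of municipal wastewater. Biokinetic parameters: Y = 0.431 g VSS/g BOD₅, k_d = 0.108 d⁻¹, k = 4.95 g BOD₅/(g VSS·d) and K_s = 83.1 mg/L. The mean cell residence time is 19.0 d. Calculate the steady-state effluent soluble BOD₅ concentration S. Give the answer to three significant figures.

Effluent substrate depends only on kinetics and SRT: S = K_s(1 + k_d θ_c) / [θ_c(Yk − k_d) − 1] = 83.1 × (1 + 0.108 × 19.0) / [19.0 × (0.431 × 4.95 − 0.108) − 1] = 253.6 / 37.48 = 6.766 mg/L.

S ≈ 6.77 mg/L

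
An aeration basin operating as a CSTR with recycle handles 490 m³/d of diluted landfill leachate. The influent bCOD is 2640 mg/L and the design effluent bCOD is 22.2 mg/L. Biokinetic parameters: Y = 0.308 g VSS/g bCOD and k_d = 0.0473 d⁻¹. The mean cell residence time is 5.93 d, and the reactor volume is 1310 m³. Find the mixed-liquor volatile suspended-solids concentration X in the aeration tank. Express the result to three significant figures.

Solving the biomass balance for X: X = Y Q (S₀−S) θ_c / [V (1+k_d θ_c)] = 0.308 × 490 × (2640 − 22.2) × 5.93 / [1310 × (1 + 0.0473 × 5.93)] = 1397 mg/L.

X ≈ 1400 mg/L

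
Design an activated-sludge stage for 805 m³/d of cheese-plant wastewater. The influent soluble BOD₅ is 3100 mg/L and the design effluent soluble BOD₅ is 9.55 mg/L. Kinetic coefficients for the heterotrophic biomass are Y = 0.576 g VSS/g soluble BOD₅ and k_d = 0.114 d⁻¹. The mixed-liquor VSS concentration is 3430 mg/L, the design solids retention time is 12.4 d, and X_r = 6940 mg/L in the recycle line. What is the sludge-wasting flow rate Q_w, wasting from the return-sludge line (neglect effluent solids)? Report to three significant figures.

Q_w ≈ 85.5 m³/d

Steady-state biomass mass balance: V·X·(1 + k_d·θ_c) = Y·Q·(S₀ − S)·θ_c, so V = 0.576 × 805 × (3100 − 9.55) × 12.4 / [3430 × (1 + 0.114 × 12.4)] = 1.78×10^7 / 8279 = 2146 m³.
Wasting from the return line (neglecting effluent solids): Q_w = V·X / (θ_c·X_r) = 2146 × 3430 / (12.4 × 6940) = 85.55 m³/d.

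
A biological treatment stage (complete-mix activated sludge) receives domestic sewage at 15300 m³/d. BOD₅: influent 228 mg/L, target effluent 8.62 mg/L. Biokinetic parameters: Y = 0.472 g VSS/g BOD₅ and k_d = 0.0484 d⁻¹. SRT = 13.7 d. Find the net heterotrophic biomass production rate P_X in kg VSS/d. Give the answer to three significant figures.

P_X ≈ 953 kg VSS/d

Correct the yield for decay: Y_obs = Y/(1 + k_d θ_c) = 0.472 / (1 + 0.0484 × 13.7) = 0.472 / 1.663 = 0.2838.
ΔS = 228 − 8.62 = 219.4 mg/L, so the substrate removal rate is 15300 × 219.4/1000 = 3357 kg BOD₅/d.
So the net sludge growth is P_X = 0.2838 × 3357 = 952.6 kg VSS/d.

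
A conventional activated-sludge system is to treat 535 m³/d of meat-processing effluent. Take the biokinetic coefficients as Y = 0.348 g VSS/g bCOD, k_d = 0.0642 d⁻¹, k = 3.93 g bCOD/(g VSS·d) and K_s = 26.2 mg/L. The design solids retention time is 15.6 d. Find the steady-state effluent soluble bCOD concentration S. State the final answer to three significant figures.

S ≈ 2.71 mg/L

From the Monod/SRT balance for a CMAS, S = K_s·(1+k_d θ_c)/[θ_c·(Y k − k_d) − 1] = 26.2 × (1 + 0.0642 × 15.6) / [15.6 × (0.348 × 3.93 − 0.0642) − 1] = 52.44 / 19.33 = 2.712 mg/L.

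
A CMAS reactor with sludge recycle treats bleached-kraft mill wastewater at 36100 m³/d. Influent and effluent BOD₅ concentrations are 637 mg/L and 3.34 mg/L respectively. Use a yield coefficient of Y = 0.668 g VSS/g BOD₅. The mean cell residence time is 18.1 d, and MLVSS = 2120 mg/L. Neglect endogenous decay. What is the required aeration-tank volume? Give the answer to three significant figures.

Biomass mass balance (decay neglected): V·X = Y·Q·(S₀ − S)·θ_c, so V = 0.668 × 36100 × (637 − 3.34) × 18.1 / 2120 = 130462 m³.

V ≈ 130000 m³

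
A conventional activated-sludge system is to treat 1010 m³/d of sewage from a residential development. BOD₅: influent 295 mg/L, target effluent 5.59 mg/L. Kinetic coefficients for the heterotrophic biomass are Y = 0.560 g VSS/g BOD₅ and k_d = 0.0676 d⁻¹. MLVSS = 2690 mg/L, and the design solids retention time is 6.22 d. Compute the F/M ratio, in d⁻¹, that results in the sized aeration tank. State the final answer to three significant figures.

F/M ≈ 0.416 d⁻¹

Steady-state biomass mass balance: V·X·(1 + k_d·θ_c) = Y·Q·(S₀ − S)·θ_c, so V = 0.560 × 1010 × (295 − 5.59) × 6.22 / [2690 × (1 + 0.0676 × 6.22)] = 1.02×10^6 / 3821 = 266.5 m³.
Food-to-microorganism ratio F/M = Q S₀ / (V X) = 1010 × 295 / (266.5 × 2690) = 0.4157 d⁻¹.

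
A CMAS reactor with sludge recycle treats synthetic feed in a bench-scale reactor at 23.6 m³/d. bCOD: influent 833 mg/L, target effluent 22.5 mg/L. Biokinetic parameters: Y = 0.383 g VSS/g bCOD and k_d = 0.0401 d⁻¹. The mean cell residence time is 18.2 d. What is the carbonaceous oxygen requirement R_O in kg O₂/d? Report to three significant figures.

R_O ≈ 13.1 kg O₂/d

Correct the yield for decay: Y_obs = Y/(1 + k_d θ_c) = 0.383 / (1 + 0.0401 × 18.2) = 0.383 / 1.730 = 0.2214.
Substrate removed = Q·(S₀ − S) = 23.6 m³/d × (833 − 22.5) g/m³ = 1.91×10^4 g/d = 19.13 kg/d.
P_X = Y_obs·Q·(S₀ − S) = 0.2214 × 19.13 = 4.235 kg VSS/d.
R_O = Q·ΔS − 1.42 P_X = 19.13 − 6.014 = 13.11 kg O₂/d.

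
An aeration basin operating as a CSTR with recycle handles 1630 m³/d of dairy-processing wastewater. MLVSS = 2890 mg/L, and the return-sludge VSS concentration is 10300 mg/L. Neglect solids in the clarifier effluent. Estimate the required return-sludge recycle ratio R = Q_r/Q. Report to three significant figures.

Mass balance around the secondary clarifier (neglecting effluent solids): R = X / (X_r − X) = 2890 / (10300 − 2890) = 0.3900.

R ≈ 0.390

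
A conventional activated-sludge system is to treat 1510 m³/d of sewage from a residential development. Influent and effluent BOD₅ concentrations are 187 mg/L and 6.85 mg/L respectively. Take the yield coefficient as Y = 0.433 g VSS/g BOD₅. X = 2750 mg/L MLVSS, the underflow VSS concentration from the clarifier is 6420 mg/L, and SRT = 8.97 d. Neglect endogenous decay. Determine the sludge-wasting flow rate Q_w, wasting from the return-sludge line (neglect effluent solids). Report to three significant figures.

With k_d = 0 the design equation reduces to V = Y Q (S₀−S) θ_c / X = 0.433 × 1510 × (187 − 6.85) × 8.97 / 2750 = 384.2 m³.
Wasting from the return line (neglecting effluent solids): Q_w = V·X / (θ_c·X_r) = 384.2 × 2750 / (8.97 × 6420) = 18.35 m³/d.

Q_w ≈ 18.3 m³/d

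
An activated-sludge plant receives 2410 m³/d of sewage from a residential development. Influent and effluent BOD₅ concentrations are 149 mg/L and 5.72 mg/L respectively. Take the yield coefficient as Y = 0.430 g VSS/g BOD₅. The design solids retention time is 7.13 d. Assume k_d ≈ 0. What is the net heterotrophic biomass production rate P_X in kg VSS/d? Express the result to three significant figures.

P_X ≈ 148 kg VSS/d

With endogenous decay neglected, the observed yield equals the true yield: Y_obs = Y = 0.430 g VSS/g BOD₅.
Mass of BOD₅ removed per day: Q(S₀ − S) = 2410 × 143.3 g/m³ = 345.3 kg/d.
So the net sludge growth is P_X = 0.4300 × 345.3 = 148.5 kg VSS/d.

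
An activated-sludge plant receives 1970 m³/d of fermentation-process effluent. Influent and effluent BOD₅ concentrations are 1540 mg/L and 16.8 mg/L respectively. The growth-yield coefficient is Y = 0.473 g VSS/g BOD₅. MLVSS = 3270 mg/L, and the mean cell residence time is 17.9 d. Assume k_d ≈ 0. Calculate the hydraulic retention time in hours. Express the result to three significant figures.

τ ≈ 94.7 h

V·X = Y·Q·ΔS·θ_c gives V = 0.473 × 1970 × (1540 − 16.8) × 17.9 / 3270 = 7769 m³.
Hydraulic retention time τ = V/Q = 7769 / 1970 = 3.944 d = 94.65 h.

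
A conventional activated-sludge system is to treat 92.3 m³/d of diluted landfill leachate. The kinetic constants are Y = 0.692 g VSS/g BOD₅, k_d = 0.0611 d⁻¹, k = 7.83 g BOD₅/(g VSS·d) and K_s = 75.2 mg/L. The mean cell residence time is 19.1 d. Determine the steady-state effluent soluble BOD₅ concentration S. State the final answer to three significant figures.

From the Monod/SRT balance for a CMAS, S = K_s·(1+k_d θ_c)/[θ_c·(Y k − k_d) − 1] = 75.2 × (1 + 0.0611 × 19.1) / [19.1 × (0.692 × 7.83 − 0.0611) − 1] = 163.0 / 101.3 = 1.608 mg/L.

S ≈ 1.61 mg/L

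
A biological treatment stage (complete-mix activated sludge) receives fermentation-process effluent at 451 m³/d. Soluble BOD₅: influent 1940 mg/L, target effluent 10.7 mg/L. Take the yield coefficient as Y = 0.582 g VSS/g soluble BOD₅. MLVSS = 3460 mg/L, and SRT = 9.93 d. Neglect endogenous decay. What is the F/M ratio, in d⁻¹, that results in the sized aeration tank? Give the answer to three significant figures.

With k_d = 0 the design equation reduces to V = Y Q (S₀−S) θ_c / X = 0.582 × 451 × (1940 − 10.7) × 9.93 / 3460 = 1453 m³.
F/M = Q·S₀ / (V·X) = 451 × 1940 / (1453 × 3460) = 0.1740 g soluble BOD₅·(g VSS·d)⁻¹.

F/M ≈ 0.174 d⁻¹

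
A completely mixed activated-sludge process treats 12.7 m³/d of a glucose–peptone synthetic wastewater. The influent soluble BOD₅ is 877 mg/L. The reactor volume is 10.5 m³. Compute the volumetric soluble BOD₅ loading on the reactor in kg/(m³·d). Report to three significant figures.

L_v = Q S₀ / V = 12.7 × 877 × 10⁻³ / 10.50 = 1.061 kg/(m³·d).

L_v ≈ 1.06 kg soluble BOD₅/(m³·d)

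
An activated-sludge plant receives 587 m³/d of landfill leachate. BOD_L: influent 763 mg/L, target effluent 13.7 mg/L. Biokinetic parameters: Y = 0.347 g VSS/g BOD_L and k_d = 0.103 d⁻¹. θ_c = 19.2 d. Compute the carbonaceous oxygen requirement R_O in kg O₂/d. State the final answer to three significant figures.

R_O ≈ 367 kg O₂/d

The observed yield is Y_obs = Y/(1 + k_d·θ_c) = 0.347 / (1 + 0.103 × 19.2) = 0.347 / 2.978 = 0.1165 g VSS per g BOD_L removed.
Q·(S₀ − S) = 587 × (763 − 13.7) × 10⁻³ = 439.8 kg/d removed.
P_X = Y_obs·Q·(S₀ − S) = 0.1165 × 439.8 = 51.26 kg VSS/d.
R_O = Q·ΔS − 1.42 P_X = 439.8 − 72.79 = 367.1 kg O₂/d.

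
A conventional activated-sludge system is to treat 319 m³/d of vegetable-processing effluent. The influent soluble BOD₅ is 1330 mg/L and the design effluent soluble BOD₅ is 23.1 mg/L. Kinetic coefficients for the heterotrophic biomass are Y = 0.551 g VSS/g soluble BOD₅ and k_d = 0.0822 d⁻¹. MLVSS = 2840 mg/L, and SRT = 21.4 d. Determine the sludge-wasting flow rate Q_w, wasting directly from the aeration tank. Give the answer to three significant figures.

Steady-state biomass mass balance: V·X·(1 + k_d·θ_c) = Y·Q·(S₀ − S)·θ_c, so V = 0.551 × 319 × (1330 − 23.1) × 21.4 / [2840 × (1 + 0.0822 × 21.4)] = 4.92×10^6 / 7836 = 627.4 m³.
For wasting at MLVSS concentration, Q_w = V/θ_c = 627.4/21.4 = 29.32 m³/d.

Q_w ≈ 29.3 m³/d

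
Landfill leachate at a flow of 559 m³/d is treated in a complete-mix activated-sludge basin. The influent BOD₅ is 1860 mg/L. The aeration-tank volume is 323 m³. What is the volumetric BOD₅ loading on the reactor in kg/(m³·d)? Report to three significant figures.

Applied BOD₅ load per unit volume = Q·S₀/V = (559 × 1860/1000)/323.0 = 3.219 kg BOD₅·m⁻³·d⁻¹.

L_v ≈ 3.22 kg BOD₅/(m³·d)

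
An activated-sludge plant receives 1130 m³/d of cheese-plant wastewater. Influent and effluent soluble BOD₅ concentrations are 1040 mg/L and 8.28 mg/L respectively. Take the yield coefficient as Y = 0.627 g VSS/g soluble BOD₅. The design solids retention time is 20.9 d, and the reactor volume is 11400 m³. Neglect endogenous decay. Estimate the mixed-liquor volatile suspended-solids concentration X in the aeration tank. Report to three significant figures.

Without decay, X = Y Q (S₀−S) θ_c / V = 0.627 × 1130 × (1040 − 8.28) × 20.9 / 11400 = 1340 mg/L.

X ≈ 1340 mg/L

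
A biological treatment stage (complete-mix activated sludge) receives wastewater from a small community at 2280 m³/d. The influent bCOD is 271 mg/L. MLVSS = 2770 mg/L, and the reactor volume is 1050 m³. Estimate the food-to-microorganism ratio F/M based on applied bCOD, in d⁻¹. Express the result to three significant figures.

F/M = applied load / biomass = Q·S₀/(V·X) = 2280 × 271 / (1050 × 2770) = 0.2124 d⁻¹.

F/M ≈ 0.212 d⁻¹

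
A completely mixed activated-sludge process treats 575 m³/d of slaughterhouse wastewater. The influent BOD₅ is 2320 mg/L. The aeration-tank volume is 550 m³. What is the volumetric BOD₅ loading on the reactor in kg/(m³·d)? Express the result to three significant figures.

Applied BOD₅ load per unit volume = Q·S₀/V = (575 × 2320/1000)/550.0 = 2.425 kg BOD₅·m⁻³·d⁻¹.

L_v ≈ 2.43 kg BOD₅/(m³·d)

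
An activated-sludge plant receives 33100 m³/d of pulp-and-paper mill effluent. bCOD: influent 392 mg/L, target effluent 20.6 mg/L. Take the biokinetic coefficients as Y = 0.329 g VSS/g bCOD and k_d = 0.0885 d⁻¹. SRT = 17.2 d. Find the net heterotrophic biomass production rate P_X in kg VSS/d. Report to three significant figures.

P_X ≈ 1600 kg VSS/d

Observed yield with endogenous decay: Y_obs = Y / (1 + k_d·θ_c) = 0.329 / (1 + 0.0885 × 17.2) = 0.329 / 2.522 = 0.1304 g VSS/g bCOD.
Substrate removed = Q·(S₀ − S) = 33100 m³/d × (392 − 20.6) g/m³ = 1.23×10^7 g/d = 12293 kg/d.
So the net sludge growth is P_X = 0.1304 × 12293 = 1604 kg VSS/d.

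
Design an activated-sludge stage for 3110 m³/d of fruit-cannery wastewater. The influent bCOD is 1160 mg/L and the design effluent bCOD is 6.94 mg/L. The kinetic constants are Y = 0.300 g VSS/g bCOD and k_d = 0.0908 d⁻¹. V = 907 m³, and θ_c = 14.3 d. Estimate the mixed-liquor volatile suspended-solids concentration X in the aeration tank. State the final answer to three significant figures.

X ≈ 7380 mg/L

X = Y·Q·ΔS·θ_c / [V·(1 + k_d θ_c)] = 0.300 × 3110 × (1160 − 6.94) × 14.3 / [907 × (1 + 0.0908 × 14.3)] = 7380 mg/L.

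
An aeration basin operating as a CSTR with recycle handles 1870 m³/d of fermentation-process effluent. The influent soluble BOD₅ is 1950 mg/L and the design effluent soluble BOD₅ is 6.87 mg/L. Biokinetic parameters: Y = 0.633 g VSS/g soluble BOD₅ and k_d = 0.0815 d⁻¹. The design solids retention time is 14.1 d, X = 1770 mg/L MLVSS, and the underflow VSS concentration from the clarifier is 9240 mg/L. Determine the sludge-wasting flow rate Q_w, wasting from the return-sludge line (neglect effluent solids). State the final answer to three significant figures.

From the SRT design equation V = Y Q (S₀−S) θ_c / [X (1 + k_d θ_c)] = 0.633 × 1870 × (1950 − 6.87) × 14.1 / [1770 × (1 + 0.0815 × 14.1)] = 3.24×10^7 / 3804 = 8526 m³.
θ_c = V·X/(Q_w·X_r) when wasting from the recycle, so Q_w = V·X/(θ_c·X_r) = 8526 × 1770 / (14.1 × 9240) = 115.8 m³/d.

Q_w ≈ 116 m³/d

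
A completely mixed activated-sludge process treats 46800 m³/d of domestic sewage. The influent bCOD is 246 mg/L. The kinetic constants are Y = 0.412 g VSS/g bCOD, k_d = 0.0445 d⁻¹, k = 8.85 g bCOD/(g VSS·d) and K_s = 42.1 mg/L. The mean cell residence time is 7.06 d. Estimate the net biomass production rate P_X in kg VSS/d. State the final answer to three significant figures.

For a completely mixed reactor with recycle the Lawrence–McCarty relation gives S = K_s·(1 + k_d·θ_c) / [θ_c·(Y·k − k_d) − 1] = 42.1 × (1 + 0.0445 × 7.06) / [7.06 × (0.412 × 8.85 − 0.0445) − 1] = 55.33 / 24.43 = 2.265 mg/L.
Y_obs = Y / (1 + k_d θ_c) = 0.412 / (1 + 0.0445 × 7.06) = 0.412 / 1.314 = 0.3135.
ΔS = 246 − 2.26 = 243.7 mg/L, so the substrate removal rate is 46800 × 243.7/1000 = 11407 kg bCOD/d.
So the net sludge growth is P_X = 0.3135 × 11407 = 3576 kg VSS/d.

P_X ≈ 3580 kg VSS/d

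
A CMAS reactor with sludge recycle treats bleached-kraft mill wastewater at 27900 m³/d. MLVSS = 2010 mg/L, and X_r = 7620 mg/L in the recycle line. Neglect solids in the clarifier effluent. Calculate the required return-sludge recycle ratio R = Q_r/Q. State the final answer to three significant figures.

Mass balance around the secondary clarifier (neglecting effluent solids): R = X / (X_r − X) = 2010 / (7620 − 2010) = 0.3583.

R ≈ 0.358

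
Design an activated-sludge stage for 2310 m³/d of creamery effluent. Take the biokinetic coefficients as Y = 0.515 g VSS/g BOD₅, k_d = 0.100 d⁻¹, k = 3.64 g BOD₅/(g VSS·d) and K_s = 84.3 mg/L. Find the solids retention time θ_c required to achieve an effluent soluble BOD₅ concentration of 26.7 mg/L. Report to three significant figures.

θ_c ≈ 2.85 d

From 1/θ_c = Y·k·S/(K_s + S) − k_d: Y·k·S/(K_s+S) = 0.515 × 3.64 × 26.7 / (84.3 + 26.7) = 0.4509 d⁻¹.
Then 1/θ_c = μ − k_d = 0.4509 − 0.100 = 0.3509 d⁻¹, giving θ_c = 2.850 d.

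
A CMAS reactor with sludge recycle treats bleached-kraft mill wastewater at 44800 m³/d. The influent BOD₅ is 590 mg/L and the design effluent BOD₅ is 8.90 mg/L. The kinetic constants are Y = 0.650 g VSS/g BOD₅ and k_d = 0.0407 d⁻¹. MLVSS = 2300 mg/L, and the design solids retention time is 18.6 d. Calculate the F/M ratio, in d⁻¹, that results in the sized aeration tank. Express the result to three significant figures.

F/M ≈ 0.148 d⁻¹

Steady-state biomass mass balance: V·X·(1 + k_d·θ_c) = Y·Q·(S₀ − S)·θ_c, so V = 0.650 × 44800 × (590 − 8.90) × 18.6 / [2300 × (1 + 0.0407 × 18.6)] = 3.15×10^8 / 4041 = 77884 m³.
F/M = applied load / biomass = Q·S₀/(V·X) = 44800 × 590 / (77884 × 2300) = 0.1476 d⁻¹.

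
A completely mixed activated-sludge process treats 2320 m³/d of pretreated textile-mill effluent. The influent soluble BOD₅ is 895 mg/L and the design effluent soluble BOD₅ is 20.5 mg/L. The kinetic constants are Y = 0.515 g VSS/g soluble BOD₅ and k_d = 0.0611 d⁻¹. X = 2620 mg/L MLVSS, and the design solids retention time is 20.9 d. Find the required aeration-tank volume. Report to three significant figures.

Rearranging the biomass balance for a CMAS with decay, V = Y·Q·ΔS·θ_c / [X·(1+k_d θ_c)] = 0.515 × 2320 × (895 − 20.5) × 20.9 / [2620 × (1 + 0.0611 × 20.9)] = 2.18×10^7 / 5966 = 3660 m³.

V ≈ 3660 m³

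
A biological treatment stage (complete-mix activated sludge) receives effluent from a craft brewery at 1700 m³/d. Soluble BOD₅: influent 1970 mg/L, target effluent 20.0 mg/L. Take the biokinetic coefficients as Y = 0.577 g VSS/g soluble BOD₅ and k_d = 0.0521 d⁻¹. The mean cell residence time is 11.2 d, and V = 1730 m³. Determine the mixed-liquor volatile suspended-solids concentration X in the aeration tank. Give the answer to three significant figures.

X ≈ 7820 mg/L

From V·X·(1 + k_d·θ_c) = Y·Q·(S₀ − S)·θ_c: X = 0.577 × 1700 × (1970 − 20.0) × 11.2 / [1730 × (1 + 0.0521 × 11.2)] = 7820 mg/L.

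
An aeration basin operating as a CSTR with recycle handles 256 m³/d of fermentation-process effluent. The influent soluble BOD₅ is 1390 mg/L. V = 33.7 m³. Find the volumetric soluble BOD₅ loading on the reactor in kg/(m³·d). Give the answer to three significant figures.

Applied soluble BOD₅ load per unit volume = Q·S₀/V = (256 × 1390/1000)/33.70 = 10.56 kg soluble BOD₅·m⁻³·d⁻¹.

L_v ≈ 10.6 kg soluble BOD₅/(m³·d)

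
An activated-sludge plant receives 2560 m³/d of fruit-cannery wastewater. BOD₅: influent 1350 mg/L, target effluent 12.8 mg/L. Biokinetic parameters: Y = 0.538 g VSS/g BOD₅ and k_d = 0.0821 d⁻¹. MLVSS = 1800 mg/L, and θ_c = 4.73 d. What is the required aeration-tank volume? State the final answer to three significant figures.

Steady-state biomass mass balance: V·X·(1 + k_d·θ_c) = Y·Q·(S₀ − S)·θ_c, so V = 0.538 × 2560 × (1350 − 12.8) × 4.73 / [1800 × (1 + 0.0821 × 4.73)] = 8.71×10^6 / 2499 = 3486 m³.

V ≈ 3490 m³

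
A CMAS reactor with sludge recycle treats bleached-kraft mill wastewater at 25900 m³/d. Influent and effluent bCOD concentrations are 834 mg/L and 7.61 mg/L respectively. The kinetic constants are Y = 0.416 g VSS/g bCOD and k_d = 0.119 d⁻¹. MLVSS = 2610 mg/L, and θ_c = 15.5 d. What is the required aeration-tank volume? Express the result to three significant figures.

From the SRT design equation V = Y Q (S₀−S) θ_c / [X (1 + k_d θ_c)] = 0.416 × 25900 × (834 − 7.61) × 15.5 / [2610 × (1 + 0.119 × 15.5)] = 1.38×10^8 / 7424 = 18589 m³.

V ≈ 18600 m³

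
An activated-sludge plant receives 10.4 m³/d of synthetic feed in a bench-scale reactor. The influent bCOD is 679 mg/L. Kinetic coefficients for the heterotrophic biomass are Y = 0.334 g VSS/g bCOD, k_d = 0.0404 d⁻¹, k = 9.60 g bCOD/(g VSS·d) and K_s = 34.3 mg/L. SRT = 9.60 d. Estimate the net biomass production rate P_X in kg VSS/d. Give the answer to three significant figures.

From the Monod/SRT balance for a CMAS, S = K_s·(1+k_d θ_c)/[θ_c·(Y k − k_d) − 1] = 34.3 × (1 + 0.0404 × 9.60) / [9.60 × (0.334 × 9.60 − 0.0404) − 1] = 47.60 / 29.39 = 1.619 mg/L.
Y_obs = Y / (1 + k_d θ_c) = 0.334 / (1 + 0.0404 × 9.60) = 0.334 / 1.388 = 0.2407.
Mass of bCOD removed per day: Q(S₀ − S) = 10.4 × 677.4 g/m³ = 7.045 kg/d.
P_X = Y_obs · Q(S₀ − S) = 0.2407 × 7.045 = 1.695 kg VSS/d.

P_X ≈ 1.70 kg VSS/d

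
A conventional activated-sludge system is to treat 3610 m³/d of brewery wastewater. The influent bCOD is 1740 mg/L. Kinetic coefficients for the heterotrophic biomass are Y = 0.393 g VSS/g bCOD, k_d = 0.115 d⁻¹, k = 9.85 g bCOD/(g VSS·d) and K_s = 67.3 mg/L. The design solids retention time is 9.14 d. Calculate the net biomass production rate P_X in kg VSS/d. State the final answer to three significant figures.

Effluent substrate depends only on kinetics and SRT: S = K_s(1 + k_d θ_c) / [θ_c(Yk − k_d) − 1] = 67.3 × (1 + 0.115 × 9.14) / [9.14 × (0.393 × 9.85 − 0.115) − 1] = 138.0 / 33.33 = 4.142 mg/L.
The observed yield is Y_obs = Y/(1 + k_d·θ_c) = 0.393 / (1 + 0.115 × 9.14) = 0.393 / 2.051 = 0.1916 g VSS per g bCOD removed.
Substrate removed = Q·(S₀ − S) = 3610 m³/d × (1740 − 4.14) g/m³ = 6.27×10^6 g/d = 6266 kg/d.
P_X = Y_obs · Q(S₀ − S) = 0.1916 × 6266 = 1201 kg VSS/d.

P_X ≈ 1200 kg VSS/d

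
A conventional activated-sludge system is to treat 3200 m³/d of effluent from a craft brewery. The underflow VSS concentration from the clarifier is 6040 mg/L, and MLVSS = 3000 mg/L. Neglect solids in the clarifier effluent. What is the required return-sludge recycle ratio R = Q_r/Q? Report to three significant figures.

R = Q_r/Q = X/(X_r − X) = 3000 / (6040 − 3000) = 0.9868.

R ≈ 0.987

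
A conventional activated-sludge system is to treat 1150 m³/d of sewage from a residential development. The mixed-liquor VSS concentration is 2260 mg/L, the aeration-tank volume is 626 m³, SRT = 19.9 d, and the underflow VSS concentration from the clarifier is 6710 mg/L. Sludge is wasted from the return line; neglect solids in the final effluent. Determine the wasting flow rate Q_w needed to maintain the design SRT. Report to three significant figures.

Wasting from the return line (neglecting effluent solids): Q_w = V·X / (θ_c·X_r) = 626.0 × 2260 / (19.9 × 6710) = 10.60 m³/d.

Q_w ≈ 10.6 m³/d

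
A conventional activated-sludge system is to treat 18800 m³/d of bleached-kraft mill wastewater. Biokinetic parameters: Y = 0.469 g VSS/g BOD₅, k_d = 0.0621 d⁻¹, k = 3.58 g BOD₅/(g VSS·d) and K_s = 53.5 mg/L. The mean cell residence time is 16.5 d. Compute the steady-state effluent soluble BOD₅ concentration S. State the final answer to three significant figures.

S ≈ 4.22 mg/L

Effluent substrate depends only on kinetics and SRT: S = K_s(1 + k_d θ_c) / [θ_c(Yk − k_d) − 1] = 53.5 × (1 + 0.0621 × 16.5) / [16.5 × (0.469 × 3.58 − 0.0621) − 1] = 108.3 / 25.68 = 4.218 mg/L.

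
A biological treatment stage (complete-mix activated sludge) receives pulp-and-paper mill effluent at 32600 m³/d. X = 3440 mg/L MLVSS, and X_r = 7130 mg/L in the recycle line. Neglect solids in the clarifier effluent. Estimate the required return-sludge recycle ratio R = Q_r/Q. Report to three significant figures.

R ≈ 0.932

Mass balance around the secondary clarifier (neglecting effluent solids): R = X / (X_r − X) = 3440 / (7130 − 3440) = 0.9322.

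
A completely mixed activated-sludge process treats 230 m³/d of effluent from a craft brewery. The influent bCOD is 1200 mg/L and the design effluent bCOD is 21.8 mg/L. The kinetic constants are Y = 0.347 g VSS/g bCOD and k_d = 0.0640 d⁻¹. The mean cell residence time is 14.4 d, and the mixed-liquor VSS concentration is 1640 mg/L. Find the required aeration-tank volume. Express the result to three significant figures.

V ≈ 430 m³

Steady-state biomass mass balance: V·X·(1 + k_d·θ_c) = Y·Q·(S₀ − S)·θ_c, so V = 0.347 × 230 × (1200 − 21.8) × 14.4 / [1640 × (1 + 0.0640 × 14.4)] = 1.35×10^6 / 3151 = 429.7 m³.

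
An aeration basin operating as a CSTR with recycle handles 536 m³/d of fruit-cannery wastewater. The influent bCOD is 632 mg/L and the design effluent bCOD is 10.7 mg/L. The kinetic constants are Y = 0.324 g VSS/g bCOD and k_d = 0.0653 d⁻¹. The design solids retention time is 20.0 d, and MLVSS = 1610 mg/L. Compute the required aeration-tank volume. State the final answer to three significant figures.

V ≈ 581 m³

Rearranging the biomass balance for a CMAS with decay, V = Y·Q·ΔS·θ_c / [X·(1+k_d θ_c)] = 0.324 × 536 × (632 − 10.7) × 20.0 / [1610 × (1 + 0.0653 × 20.0)] = 2.16×10^6 / 3713 = 581.2 m³.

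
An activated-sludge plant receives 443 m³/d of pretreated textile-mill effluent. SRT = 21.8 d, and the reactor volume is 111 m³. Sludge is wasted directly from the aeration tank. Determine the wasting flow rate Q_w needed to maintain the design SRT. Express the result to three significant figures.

With mixed-liquor wasting, θ_c = V/Q_w, so Q_w = V/θ_c = 111.0/21.8 = 5.092 m³/d.

Q_w ≈ 5.09 m³/d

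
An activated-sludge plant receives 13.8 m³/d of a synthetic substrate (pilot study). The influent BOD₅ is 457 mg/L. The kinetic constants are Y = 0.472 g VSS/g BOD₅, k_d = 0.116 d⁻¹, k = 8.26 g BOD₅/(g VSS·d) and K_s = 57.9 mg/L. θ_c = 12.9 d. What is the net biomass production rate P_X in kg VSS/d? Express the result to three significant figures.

P_X ≈ 1.18 kg VSS/d

For a completely mixed reactor with recycle the Lawrence–McCarty relation gives S = K_s·(1 + k_d·θ_c) / [θ_c·(Y·k − k_d) − 1] = 57.9 × (1 + 0.116 × 12.9) / [12.9 × (0.472 × 8.26 − 0.116) − 1] = 144.5 / 47.80 = 3.024 mg/L.
Observed yield with endogenous decay: Y_obs = Y / (1 + k_d·θ_c) = 0.472 / (1 + 0.116 × 12.9) = 0.472 / 2.496 = 0.1891 g VSS/g BOD₅.
Mass of BOD₅ removed per day: Q(S₀ − S) = 13.8 × 454.0 g/m³ = 6.265 kg/d.
Biomass produced: P_X = Y_obs·Q·ΔS = 0.1891 × 6.265 ≈ 1.185 kg VSS/d.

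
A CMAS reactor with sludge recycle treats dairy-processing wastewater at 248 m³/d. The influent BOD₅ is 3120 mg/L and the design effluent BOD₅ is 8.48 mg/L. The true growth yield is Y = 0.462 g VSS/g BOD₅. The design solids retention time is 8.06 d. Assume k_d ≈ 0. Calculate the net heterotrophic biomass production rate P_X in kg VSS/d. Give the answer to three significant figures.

P_X ≈ 357 kg VSS/d

With endogenous decay neglected, the observed yield equals the true yield: Y_obs = Y = 0.462 g VSS/g BOD₅.
Mass of BOD₅ removed per day: Q(S₀ − S) = 248 × 3112 g/m³ = 771.7 kg/d.
Net biomass production P_X = Y_obs × Q·(S₀ − S) = 0.4620 × 771.7 = 356.5 kg VSS/d.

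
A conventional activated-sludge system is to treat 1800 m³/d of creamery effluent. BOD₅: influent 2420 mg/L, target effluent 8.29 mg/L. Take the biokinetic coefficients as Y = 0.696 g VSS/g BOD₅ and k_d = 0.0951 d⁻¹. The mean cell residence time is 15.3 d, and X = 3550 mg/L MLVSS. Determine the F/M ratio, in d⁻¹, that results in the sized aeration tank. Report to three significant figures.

From the SRT design equation V = Y Q (S₀−S) θ_c / [X (1 + k_d θ_c)] = 0.696 × 1800 × (2420 − 8.29) × 15.3 / [3550 × (1 + 0.0951 × 15.3)] = 4.62×10^7 / 8715 = 5304 m³.
Food-to-microorganism ratio F/M = Q S₀ / (V X) = 1800 × 2420 / (5304 × 3550) = 0.2313 d⁻¹.

F/M ≈ 0.231 d⁻¹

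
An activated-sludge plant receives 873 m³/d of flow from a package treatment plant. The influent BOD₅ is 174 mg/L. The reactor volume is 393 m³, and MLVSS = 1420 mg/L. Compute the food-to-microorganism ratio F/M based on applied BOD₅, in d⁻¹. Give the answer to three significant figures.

F/M ≈ 0.272 d⁻¹

F/M = applied load / biomass = Q·S₀/(V·X) = 873 × 174 / (393.0 × 1420) = 0.2722 d⁻¹.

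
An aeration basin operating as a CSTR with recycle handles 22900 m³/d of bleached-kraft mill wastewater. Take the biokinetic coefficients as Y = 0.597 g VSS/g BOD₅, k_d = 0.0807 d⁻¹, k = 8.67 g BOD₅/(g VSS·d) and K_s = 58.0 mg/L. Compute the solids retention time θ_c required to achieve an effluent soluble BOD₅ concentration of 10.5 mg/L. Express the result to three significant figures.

θ_c ≈ 1.40 d

At the target effluent, Y k S/(K_s+S) = 0.597×8.67×10.5/68.50 = 0.7934 d⁻¹.
1/θ_c = 0.7934 − 0.0807 = 0.7127 d⁻¹, so θ_c = 1.403 d.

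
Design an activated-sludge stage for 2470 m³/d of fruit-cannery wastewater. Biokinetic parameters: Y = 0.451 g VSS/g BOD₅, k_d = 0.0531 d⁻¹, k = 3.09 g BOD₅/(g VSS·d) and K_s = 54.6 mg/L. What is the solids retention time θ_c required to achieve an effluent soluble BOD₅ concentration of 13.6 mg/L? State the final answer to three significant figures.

At the target effluent, Y k S/(K_s+S) = 0.451×3.09×13.6/68.20 = 0.2779 d⁻¹.
Then 1/θ_c = μ − k_d = 0.2779 − 0.0531 = 0.2248 d⁻¹, giving θ_c = 4.448 d.

θ_c ≈ 4.45 d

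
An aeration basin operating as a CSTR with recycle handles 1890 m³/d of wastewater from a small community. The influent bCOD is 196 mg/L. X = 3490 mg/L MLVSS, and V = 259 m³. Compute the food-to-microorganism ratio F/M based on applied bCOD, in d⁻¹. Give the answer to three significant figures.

Food-to-microorganism ratio F/M = Q S₀ / (V X) = 1890 × 196 / (259.0 × 3490) = 0.4098 d⁻¹.

F/M ≈ 0.410 d⁻¹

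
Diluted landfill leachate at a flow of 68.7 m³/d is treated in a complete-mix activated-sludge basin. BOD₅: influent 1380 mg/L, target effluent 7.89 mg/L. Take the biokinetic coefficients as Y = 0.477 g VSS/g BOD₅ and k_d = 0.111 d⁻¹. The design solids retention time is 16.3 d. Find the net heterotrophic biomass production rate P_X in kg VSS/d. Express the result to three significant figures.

Y_obs = Y / (1 + k_d θ_c) = 0.477 / (1 + 0.111 × 16.3) = 0.477 / 2.809 = 0.1698.
ΔS = 1380 − 7.89 = 1372 mg/L, so the substrate removal rate is 68.7 × 1372/1000 = 94.26 kg BOD₅/d.
Biomass produced: P_X = Y_obs·Q·ΔS = 0.1698 × 94.26 ≈ 16.01 kg VSS/d.

P_X ≈ 16.0 kg VSS/d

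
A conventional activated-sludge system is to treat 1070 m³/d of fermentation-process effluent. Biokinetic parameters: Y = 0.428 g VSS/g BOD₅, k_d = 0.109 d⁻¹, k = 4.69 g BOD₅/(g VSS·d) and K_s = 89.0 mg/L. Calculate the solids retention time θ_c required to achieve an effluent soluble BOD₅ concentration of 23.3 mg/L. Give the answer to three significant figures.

θ_c ≈ 3.25 d

At the target effluent, Y k S/(K_s+S) = 0.428×4.69×23.3/112.3 = 0.4165 d⁻¹.
1/θ_c = 0.4165 − 0.109 = 0.3075 d⁻¹, so θ_c = 3.252 d.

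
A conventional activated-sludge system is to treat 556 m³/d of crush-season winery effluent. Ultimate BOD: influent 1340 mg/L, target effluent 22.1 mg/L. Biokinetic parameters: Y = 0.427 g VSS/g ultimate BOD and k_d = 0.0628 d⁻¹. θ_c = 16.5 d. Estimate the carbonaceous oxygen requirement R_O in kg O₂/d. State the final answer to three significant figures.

The observed yield is Y_obs = Y/(1 + k_d·θ_c) = 0.427 / (1 + 0.0628 × 16.5) = 0.427 / 2.036 = 0.2097 g VSS per g ultimate BOD removed.
ΔS = 1340 − 22.1 = 1318 mg/L, so the substrate removal rate is 556 × 1318/1000 = 732.8 kg ultimate BOD/d.
P_X = Y_obs·Q·(S₀ − S) = 0.2097 × 732.8 = 153.7 kg VSS/d.
Carbonaceous O₂ demand = substrate oxidised − cell-mass equivalent = 732.8 − 1.42 × 153.7 = 514.6 kg O₂/d.

R_O ≈ 515 kg O₂/d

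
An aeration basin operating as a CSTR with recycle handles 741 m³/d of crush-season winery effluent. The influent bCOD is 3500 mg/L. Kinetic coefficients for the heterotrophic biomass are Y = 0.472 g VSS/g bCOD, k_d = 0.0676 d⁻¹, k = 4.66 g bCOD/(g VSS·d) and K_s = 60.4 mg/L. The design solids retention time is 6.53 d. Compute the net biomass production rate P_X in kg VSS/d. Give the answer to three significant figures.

P_X ≈ 848 kg VSS/d

Effluent substrate depends only on kinetics and SRT: S = K_s(1 + k_d θ_c) / [θ_c(Yk − k_d) − 1] = 60.4 × (1 + 0.0676 × 6.53) / [6.53 × (0.472 × 4.66 − 0.0676) − 1] = 87.06 / 12.92 = 6.738 mg/L.
Correct the yield for decay: Y_obs = Y/(1 + k_d θ_c) = 0.472 / (1 + 0.0676 × 6.53) = 0.472 / 1.441 = 0.3275.
Substrate removed = Q·(S₀ − S) = 741 m³/d × (3500 − 6.74) g/m³ = 2.59×10^6 g/d = 2589 kg/d.
P_X = Y_obs · Q(S₀ − S) = 0.3275 × 2589 = 847.6 kg VSS/d.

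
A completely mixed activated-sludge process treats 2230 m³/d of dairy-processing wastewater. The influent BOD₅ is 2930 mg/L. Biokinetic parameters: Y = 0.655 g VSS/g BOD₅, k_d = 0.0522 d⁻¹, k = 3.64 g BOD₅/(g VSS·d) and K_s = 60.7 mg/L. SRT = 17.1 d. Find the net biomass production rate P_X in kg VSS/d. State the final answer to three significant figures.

P_X ≈ 2260 kg VSS/d

Effluent substrate depends only on kinetics and SRT: S = K_s(1 + k_d θ_c) / [θ_c(Yk − k_d) − 1] = 60.7 × (1 + 0.0522 × 17.1) / [17.1 × (0.655 × 3.64 − 0.0522) − 1] = 114.9 / 38.88 = 2.955 mg/L.
Observed yield with endogenous decay: Y_obs = Y / (1 + k_d·θ_c) = 0.655 / (1 + 0.0522 × 17.1) = 0.655 / 1.893 = 0.3461 g VSS/g BOD₅.
Substrate removed = Q·(S₀ − S) = 2230 m³/d × (2930 − 2.95) g/m³ = 6.53×10^6 g/d = 6527 kg/d.
Net biomass production P_X = Y_obs × Q·(S₀ − S) = 0.3461 × 6527 = 2259 kg VSS/d.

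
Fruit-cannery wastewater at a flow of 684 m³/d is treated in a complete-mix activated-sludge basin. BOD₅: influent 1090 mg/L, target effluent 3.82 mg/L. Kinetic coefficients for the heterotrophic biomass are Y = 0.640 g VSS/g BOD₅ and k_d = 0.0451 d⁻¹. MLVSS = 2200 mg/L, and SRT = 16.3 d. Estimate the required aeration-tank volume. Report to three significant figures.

V ≈ 2030 m³

From the SRT design equation V = Y Q (S₀−S) θ_c / [X (1 + k_d θ_c)] = 0.640 × 684 × (1090 − 3.82) × 16.3 / [2200 × (1 + 0.0451 × 16.3)] = 7.75×10^6 / 3817 = 2030 m³.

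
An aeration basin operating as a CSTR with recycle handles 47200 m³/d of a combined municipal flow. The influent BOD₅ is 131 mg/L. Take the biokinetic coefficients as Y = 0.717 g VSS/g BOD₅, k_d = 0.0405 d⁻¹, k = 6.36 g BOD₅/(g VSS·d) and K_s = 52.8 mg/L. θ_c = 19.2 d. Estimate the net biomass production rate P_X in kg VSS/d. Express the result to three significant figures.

P_X ≈ 2470 kg VSS/d

From the Monod/SRT balance for a CMAS, S = K_s·(1+k_d θ_c)/[θ_c·(Y k − k_d) − 1] = 52.8 × (1 + 0.0405 × 19.2) / [19.2 × (0.717 × 6.36 − 0.0405) − 1] = 93.86 / 85.78 = 1.094 mg/L.
Y_obs = Y / (1 + k_d θ_c) = 0.717 / (1 + 0.0405 × 19.2) = 0.717 / 1.778 = 0.4034.
Substrate removed = Q·(S₀ − S) = 47200 m³/d × (131 − 1.09) g/m³ = 6.13×10^6 g/d = 6132 kg/d.
Biomass produced: P_X = Y_obs·Q·ΔS = 0.4034 × 6132 ≈ 2473 kg VSS/d.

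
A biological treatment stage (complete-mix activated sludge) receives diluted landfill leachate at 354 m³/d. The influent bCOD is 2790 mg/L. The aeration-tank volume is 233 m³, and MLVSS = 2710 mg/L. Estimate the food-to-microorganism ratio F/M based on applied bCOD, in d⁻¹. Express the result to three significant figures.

F/M = applied load / biomass = Q·S₀/(V·X) = 354 × 2790 / (233.0 × 2710) = 1.564 d⁻¹.

F/M ≈ 1.56 d⁻¹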